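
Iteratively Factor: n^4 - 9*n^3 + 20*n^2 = (n - 5)*(n^3 - 4*n^2) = (n - 5)*(n - 4)*(n^2) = n*(n - 5)*(n - 4)*(n)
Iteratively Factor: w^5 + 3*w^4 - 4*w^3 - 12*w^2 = (w - 2)*(w^4 + 5*w^3 + 6*w^2) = w*(w - 2)*(w^3 + 5*w^2 + 6*w) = w*(w - 2)*(w + 3)*(w^2 + 2*w) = w^2*(w - 2)*(w + 3)*(w + 2)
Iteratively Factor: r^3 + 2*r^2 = (r + 2)*(r^2) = r*(r + 2)*(r)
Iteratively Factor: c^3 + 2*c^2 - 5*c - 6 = (c + 1)*(c^2 + c - 6) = (c + 1)*(c + 3)*(c - 2)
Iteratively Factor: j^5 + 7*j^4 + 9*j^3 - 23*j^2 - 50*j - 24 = (j + 1)*(j^4 + 6*j^3 + 3*j^2 - 26*j - 24) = (j + 1)*(j + 3)*(j^3 + 3*j^2 - 6*j - 8) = (j + 1)^2*(j + 3)*(j^2 + 2*j - 8) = (j + 1)^2*(j + 3)*(j + 4)*(j - 2)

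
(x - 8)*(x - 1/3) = x^2 - 25*x/3 + 8/3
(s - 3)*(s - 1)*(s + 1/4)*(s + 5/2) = s^4 - 5*s^3/4 - 59*s^2/8 + 23*s/4 + 15/8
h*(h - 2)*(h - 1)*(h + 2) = h^4 - h^3 - 4*h^2 + 4*h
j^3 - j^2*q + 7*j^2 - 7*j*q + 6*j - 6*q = (j + 1)*(j + 6)*(j - q)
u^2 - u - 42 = (u - 7)*(u + 6)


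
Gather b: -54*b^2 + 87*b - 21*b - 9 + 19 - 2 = -54*b^2 + 66*b + 8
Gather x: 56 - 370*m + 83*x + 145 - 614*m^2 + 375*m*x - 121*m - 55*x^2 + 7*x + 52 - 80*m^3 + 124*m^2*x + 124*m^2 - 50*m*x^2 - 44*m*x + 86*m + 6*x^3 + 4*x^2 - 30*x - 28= -80*m^3 - 490*m^2 - 405*m + 6*x^3 + x^2*(-50*m - 51) + x*(124*m^2 + 331*m + 60) + 225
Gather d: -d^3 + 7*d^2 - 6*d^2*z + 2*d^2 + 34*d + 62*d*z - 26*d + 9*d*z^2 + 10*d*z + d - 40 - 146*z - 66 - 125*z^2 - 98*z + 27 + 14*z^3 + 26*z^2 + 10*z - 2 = -d^3 + d^2*(9 - 6*z) + d*(9*z^2 + 72*z + 9) + 14*z^3 - 99*z^2 - 234*z - 81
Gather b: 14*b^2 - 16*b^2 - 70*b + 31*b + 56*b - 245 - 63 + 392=-2*b^2 + 17*b + 84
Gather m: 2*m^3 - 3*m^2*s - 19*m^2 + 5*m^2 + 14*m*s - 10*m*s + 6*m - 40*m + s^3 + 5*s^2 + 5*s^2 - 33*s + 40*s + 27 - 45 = 2*m^3 + m^2*(-3*s - 14) + m*(4*s - 34) + s^3 + 10*s^2 + 7*s - 18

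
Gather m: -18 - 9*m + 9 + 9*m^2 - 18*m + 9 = 9*m^2 - 27*m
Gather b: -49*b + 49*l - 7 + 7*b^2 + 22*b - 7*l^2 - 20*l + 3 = 7*b^2 - 27*b - 7*l^2 + 29*l - 4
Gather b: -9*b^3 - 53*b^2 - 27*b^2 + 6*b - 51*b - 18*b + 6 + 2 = -9*b^3 - 80*b^2 - 63*b + 8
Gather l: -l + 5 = 5 - l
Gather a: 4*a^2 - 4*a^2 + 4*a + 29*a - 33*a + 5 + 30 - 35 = 0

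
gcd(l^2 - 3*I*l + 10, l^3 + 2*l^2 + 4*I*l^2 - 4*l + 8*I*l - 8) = l + 2*I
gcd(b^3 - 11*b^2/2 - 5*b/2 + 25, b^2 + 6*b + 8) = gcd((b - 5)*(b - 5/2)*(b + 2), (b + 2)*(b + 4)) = b + 2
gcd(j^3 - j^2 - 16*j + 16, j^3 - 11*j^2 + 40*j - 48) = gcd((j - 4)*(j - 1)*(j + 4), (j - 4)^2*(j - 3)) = j - 4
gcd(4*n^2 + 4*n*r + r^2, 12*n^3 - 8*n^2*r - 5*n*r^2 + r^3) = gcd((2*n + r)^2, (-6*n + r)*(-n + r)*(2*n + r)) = 2*n + r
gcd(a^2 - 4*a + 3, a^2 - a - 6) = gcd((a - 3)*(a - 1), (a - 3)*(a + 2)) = a - 3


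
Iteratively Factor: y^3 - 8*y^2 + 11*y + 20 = (y + 1)*(y^2 - 9*y + 20) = (y - 4)*(y + 1)*(y - 5)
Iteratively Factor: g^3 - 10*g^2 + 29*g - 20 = (g - 5)*(g^2 - 5*g + 4) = (g - 5)*(g - 4)*(g - 1)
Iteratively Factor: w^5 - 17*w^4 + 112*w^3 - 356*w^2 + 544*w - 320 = (w - 4)*(w^4 - 13*w^3 + 60*w^2 - 116*w + 80) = (w - 4)*(w - 2)*(w^3 - 11*w^2 + 38*w - 40) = (w - 4)*(w - 2)^2*(w^2 - 9*w + 20) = (w - 4)^2*(w - 2)^2*(w - 5)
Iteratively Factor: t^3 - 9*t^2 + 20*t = (t)*(t^2 - 9*t + 20) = t*(t - 4)*(t - 5)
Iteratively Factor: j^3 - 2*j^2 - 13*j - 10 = (j + 2)*(j^2 - 4*j - 5) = (j + 1)*(j + 2)*(j - 5)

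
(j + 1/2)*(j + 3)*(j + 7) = j^3 + 21*j^2/2 + 26*j + 21/2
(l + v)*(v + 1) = l*v + l + v^2 + v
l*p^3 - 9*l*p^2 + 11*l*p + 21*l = (p - 7)*(p - 3)*(l*p + l)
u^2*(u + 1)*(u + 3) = u^4 + 4*u^3 + 3*u^2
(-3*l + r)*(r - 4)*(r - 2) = -3*l*r^2 + 18*l*r - 24*l + r^3 - 6*r^2 + 8*r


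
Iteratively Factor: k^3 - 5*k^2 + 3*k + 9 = (k - 3)*(k^2 - 2*k - 3) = (k - 3)*(k + 1)*(k - 3)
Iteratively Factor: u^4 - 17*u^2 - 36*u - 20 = (u + 2)*(u^3 - 2*u^2 - 13*u - 10) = (u - 5)*(u + 2)*(u^2 + 3*u + 2) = (u - 5)*(u + 2)^2*(u + 1)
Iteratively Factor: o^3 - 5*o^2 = (o)*(o^2 - 5*o) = o^2*(o - 5)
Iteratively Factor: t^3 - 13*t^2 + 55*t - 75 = (t - 3)*(t^2 - 10*t + 25) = (t - 5)*(t - 3)*(t - 5)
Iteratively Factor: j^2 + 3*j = (j)*(j + 3)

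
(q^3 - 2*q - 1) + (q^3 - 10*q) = 2*q^3 - 12*q - 1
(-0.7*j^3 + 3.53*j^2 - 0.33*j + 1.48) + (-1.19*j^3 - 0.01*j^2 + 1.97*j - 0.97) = -1.89*j^3 + 3.52*j^2 + 1.64*j + 0.51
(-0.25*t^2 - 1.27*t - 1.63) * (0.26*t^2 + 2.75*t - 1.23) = -0.065*t^4 - 1.0177*t^3 - 3.6088*t^2 - 2.9204*t + 2.0049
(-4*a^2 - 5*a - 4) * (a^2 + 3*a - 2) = -4*a^4 - 17*a^3 - 11*a^2 - 2*a + 8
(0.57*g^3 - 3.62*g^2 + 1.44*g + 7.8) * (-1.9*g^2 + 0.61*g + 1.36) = -1.083*g^5 + 7.2257*g^4 - 4.169*g^3 - 18.8648*g^2 + 6.7164*g + 10.608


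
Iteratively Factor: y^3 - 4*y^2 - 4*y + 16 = (y - 4)*(y^2 - 4) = (y - 4)*(y + 2)*(y - 2)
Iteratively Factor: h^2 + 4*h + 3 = (h + 1)*(h + 3)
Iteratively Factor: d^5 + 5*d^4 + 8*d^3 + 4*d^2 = (d)*(d^4 + 5*d^3 + 8*d^2 + 4*d) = d^2*(d^3 + 5*d^2 + 8*d + 4) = d^2*(d + 2)*(d^2 + 3*d + 2) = d^2*(d + 2)^2*(d + 1)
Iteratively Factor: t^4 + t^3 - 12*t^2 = (t - 3)*(t^3 + 4*t^2) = t*(t - 3)*(t^2 + 4*t) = t^2*(t - 3)*(t + 4)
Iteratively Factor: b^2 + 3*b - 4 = (b - 1)*(b + 4)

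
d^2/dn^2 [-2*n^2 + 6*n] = -4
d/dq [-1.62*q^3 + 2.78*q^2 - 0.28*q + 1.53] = -4.86*q^2 + 5.56*q - 0.28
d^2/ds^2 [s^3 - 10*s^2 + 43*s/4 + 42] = 6*s - 20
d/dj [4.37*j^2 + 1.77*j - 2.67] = 8.74*j + 1.77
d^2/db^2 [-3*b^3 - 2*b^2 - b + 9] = -18*b - 4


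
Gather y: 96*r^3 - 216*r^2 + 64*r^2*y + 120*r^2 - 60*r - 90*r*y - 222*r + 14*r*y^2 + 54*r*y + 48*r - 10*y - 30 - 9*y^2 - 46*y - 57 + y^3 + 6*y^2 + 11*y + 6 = 96*r^3 - 96*r^2 - 234*r + y^3 + y^2*(14*r - 3) + y*(64*r^2 - 36*r - 45) - 81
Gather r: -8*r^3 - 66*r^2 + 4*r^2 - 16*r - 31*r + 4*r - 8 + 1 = -8*r^3 - 62*r^2 - 43*r - 7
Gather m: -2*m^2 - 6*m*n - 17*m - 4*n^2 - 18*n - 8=-2*m^2 + m*(-6*n - 17) - 4*n^2 - 18*n - 8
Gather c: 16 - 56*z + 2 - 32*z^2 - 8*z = -32*z^2 - 64*z + 18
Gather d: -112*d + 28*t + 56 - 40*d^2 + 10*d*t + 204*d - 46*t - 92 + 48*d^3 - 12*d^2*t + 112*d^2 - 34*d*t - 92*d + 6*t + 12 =48*d^3 + d^2*(72 - 12*t) - 24*d*t - 12*t - 24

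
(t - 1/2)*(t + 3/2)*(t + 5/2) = t^3 + 7*t^2/2 + 7*t/4 - 15/8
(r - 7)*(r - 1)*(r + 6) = r^3 - 2*r^2 - 41*r + 42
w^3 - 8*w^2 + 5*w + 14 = (w - 7)*(w - 2)*(w + 1)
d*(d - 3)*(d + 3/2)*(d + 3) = d^4 + 3*d^3/2 - 9*d^2 - 27*d/2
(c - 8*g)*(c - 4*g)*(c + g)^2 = c^4 - 10*c^3*g + 9*c^2*g^2 + 52*c*g^3 + 32*g^4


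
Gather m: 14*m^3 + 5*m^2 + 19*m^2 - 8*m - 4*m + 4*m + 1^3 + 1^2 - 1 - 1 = 14*m^3 + 24*m^2 - 8*m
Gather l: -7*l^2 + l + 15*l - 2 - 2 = -7*l^2 + 16*l - 4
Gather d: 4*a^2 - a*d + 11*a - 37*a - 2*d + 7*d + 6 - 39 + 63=4*a^2 - 26*a + d*(5 - a) + 30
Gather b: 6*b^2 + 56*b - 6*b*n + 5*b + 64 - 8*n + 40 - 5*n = 6*b^2 + b*(61 - 6*n) - 13*n + 104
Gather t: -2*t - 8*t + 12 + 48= 60 - 10*t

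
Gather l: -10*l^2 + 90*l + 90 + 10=-10*l^2 + 90*l + 100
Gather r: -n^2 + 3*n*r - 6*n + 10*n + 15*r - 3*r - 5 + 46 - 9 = -n^2 + 4*n + r*(3*n + 12) + 32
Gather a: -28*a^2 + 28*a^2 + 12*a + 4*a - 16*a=0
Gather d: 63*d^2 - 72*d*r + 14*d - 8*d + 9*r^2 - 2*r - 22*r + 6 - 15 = 63*d^2 + d*(6 - 72*r) + 9*r^2 - 24*r - 9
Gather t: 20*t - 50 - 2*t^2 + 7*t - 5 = -2*t^2 + 27*t - 55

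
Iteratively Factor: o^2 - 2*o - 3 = (o + 1)*(o - 3)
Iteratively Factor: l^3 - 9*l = (l)*(l^2 - 9) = l*(l - 3)*(l + 3)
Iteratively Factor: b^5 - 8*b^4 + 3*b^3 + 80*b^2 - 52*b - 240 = (b - 3)*(b^4 - 5*b^3 - 12*b^2 + 44*b + 80) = (b - 3)*(b + 2)*(b^3 - 7*b^2 + 2*b + 40) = (b - 3)*(b + 2)^2*(b^2 - 9*b + 20) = (b - 4)*(b - 3)*(b + 2)^2*(b - 5)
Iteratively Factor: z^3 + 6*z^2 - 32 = (z + 4)*(z^2 + 2*z - 8) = (z + 4)^2*(z - 2)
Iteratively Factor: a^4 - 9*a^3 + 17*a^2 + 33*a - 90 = (a - 3)*(a^3 - 6*a^2 - a + 30) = (a - 5)*(a - 3)*(a^2 - a - 6) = (a - 5)*(a - 3)^2*(a + 2)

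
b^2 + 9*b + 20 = (b + 4)*(b + 5)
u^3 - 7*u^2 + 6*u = u*(u - 6)*(u - 1)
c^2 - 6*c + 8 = (c - 4)*(c - 2)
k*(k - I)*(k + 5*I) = k^3 + 4*I*k^2 + 5*k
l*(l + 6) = l^2 + 6*l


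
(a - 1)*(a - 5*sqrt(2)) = a^2 - 5*sqrt(2)*a - a + 5*sqrt(2)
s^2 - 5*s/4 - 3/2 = (s - 2)*(s + 3/4)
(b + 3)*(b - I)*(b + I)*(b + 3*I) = b^4 + 3*b^3 + 3*I*b^3 + b^2 + 9*I*b^2 + 3*b + 3*I*b + 9*I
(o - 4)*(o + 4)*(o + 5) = o^3 + 5*o^2 - 16*o - 80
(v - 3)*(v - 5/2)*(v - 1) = v^3 - 13*v^2/2 + 13*v - 15/2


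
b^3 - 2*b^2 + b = b*(b - 1)^2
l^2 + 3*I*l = l*(l + 3*I)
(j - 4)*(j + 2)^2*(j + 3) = j^4 + 3*j^3 - 12*j^2 - 52*j - 48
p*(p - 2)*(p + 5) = p^3 + 3*p^2 - 10*p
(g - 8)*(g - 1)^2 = g^3 - 10*g^2 + 17*g - 8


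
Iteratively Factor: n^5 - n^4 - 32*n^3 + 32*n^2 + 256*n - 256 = (n + 4)*(n^4 - 5*n^3 - 12*n^2 + 80*n - 64) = (n + 4)^2*(n^3 - 9*n^2 + 24*n - 16) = (n - 4)*(n + 4)^2*(n^2 - 5*n + 4) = (n - 4)*(n - 1)*(n + 4)^2*(n - 4)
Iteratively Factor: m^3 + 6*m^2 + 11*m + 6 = (m + 3)*(m^2 + 3*m + 2) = (m + 2)*(m + 3)*(m + 1)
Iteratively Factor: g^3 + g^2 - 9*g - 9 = (g - 3)*(g^2 + 4*g + 3) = (g - 3)*(g + 3)*(g + 1)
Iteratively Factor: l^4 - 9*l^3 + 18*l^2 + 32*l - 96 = (l - 4)*(l^3 - 5*l^2 - 2*l + 24) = (l - 4)^2*(l^2 - l - 6) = (l - 4)^2*(l - 3)*(l + 2)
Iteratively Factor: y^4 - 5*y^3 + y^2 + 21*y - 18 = (y - 3)*(y^3 - 2*y^2 - 5*y + 6) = (y - 3)*(y - 1)*(y^2 - y - 6) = (y - 3)*(y - 1)*(y + 2)*(y - 3)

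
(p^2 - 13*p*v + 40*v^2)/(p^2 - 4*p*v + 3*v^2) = (p^2 - 13*p*v + 40*v^2)/(p^2 - 4*p*v + 3*v^2)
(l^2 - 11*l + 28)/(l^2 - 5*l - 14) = (l - 4)/(l + 2)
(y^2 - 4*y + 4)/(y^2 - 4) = (y - 2)/(y + 2)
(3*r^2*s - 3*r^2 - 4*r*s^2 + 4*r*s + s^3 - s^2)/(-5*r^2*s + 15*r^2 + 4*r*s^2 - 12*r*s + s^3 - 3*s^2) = (-3*r*s + 3*r + s^2 - s)/(5*r*s - 15*r + s^2 - 3*s)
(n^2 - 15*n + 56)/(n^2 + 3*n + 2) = (n^2 - 15*n + 56)/(n^2 + 3*n + 2)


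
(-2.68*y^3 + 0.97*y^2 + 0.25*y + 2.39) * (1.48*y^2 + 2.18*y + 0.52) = -3.9664*y^5 - 4.4068*y^4 + 1.091*y^3 + 4.5866*y^2 + 5.3402*y + 1.2428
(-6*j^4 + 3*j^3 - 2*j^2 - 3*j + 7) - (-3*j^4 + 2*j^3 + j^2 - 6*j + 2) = -3*j^4 + j^3 - 3*j^2 + 3*j + 5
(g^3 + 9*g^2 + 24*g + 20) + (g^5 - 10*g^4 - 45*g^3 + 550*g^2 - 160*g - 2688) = g^5 - 10*g^4 - 44*g^3 + 559*g^2 - 136*g - 2668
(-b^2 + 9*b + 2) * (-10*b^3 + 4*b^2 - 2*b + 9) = 10*b^5 - 94*b^4 + 18*b^3 - 19*b^2 + 77*b + 18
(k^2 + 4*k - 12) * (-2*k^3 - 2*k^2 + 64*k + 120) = -2*k^5 - 10*k^4 + 80*k^3 + 400*k^2 - 288*k - 1440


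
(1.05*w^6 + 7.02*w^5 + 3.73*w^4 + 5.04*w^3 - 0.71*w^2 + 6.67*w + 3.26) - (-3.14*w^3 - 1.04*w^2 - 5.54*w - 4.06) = 1.05*w^6 + 7.02*w^5 + 3.73*w^4 + 8.18*w^3 + 0.33*w^2 + 12.21*w + 7.32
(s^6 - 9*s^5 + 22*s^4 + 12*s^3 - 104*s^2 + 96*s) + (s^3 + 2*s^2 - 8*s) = s^6 - 9*s^5 + 22*s^4 + 13*s^3 - 102*s^2 + 88*s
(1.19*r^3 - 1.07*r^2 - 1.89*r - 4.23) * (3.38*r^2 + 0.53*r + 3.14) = 4.0222*r^5 - 2.9859*r^4 - 3.2187*r^3 - 18.6589*r^2 - 8.1765*r - 13.2822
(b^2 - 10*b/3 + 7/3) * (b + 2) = b^3 - 4*b^2/3 - 13*b/3 + 14/3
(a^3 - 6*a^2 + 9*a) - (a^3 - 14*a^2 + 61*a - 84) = 8*a^2 - 52*a + 84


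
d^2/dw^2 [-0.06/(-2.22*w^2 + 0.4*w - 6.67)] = (-0.591408*w^2 + 0.10656*w + 0.06*(4.44*w - 0.4)*(8.88*w - 0.8) - 1.776888)/(2.22*w^2 - 0.4*w + 6.67)^3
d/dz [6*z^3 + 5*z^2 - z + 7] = 18*z^2 + 10*z - 1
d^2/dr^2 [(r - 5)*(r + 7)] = 2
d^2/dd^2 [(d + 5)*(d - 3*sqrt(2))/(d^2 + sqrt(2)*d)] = 2*(-4*sqrt(2)*d^3 + 5*d^3 - 45*sqrt(2)*d^2 - 90*d - 30*sqrt(2))/(d^3*(d^3 + 3*sqrt(2)*d^2 + 6*d + 2*sqrt(2)))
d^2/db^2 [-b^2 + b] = -2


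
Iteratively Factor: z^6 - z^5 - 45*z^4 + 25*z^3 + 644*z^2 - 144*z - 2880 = (z + 4)*(z^5 - 5*z^4 - 25*z^3 + 125*z^2 + 144*z - 720) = (z + 3)*(z + 4)*(z^4 - 8*z^3 - z^2 + 128*z - 240) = (z - 5)*(z + 3)*(z + 4)*(z^3 - 3*z^2 - 16*z + 48) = (z - 5)*(z - 4)*(z + 3)*(z + 4)*(z^2 + z - 12) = (z - 5)*(z - 4)*(z - 3)*(z + 3)*(z + 4)*(z + 4)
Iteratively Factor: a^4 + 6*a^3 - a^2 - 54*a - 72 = (a + 3)*(a^3 + 3*a^2 - 10*a - 24) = (a + 3)*(a + 4)*(a^2 - a - 6) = (a - 3)*(a + 3)*(a + 4)*(a + 2)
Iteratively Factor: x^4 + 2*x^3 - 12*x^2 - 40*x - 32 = (x - 4)*(x^3 + 6*x^2 + 12*x + 8) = (x - 4)*(x + 2)*(x^2 + 4*x + 4) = (x - 4)*(x + 2)^2*(x + 2)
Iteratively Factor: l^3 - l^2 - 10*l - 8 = (l + 1)*(l^2 - 2*l - 8) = (l + 1)*(l + 2)*(l - 4)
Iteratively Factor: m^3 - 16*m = (m)*(m^2 - 16) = m*(m + 4)*(m - 4)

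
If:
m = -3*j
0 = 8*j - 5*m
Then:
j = 0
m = 0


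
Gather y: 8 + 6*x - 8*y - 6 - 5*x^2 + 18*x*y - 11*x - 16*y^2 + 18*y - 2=-5*x^2 - 5*x - 16*y^2 + y*(18*x + 10)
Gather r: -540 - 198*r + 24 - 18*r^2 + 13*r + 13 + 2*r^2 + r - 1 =-16*r^2 - 184*r - 504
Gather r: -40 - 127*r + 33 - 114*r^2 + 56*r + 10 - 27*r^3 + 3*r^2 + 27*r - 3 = -27*r^3 - 111*r^2 - 44*r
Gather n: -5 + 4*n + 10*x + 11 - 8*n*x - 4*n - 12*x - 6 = -8*n*x - 2*x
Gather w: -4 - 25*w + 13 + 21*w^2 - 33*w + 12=21*w^2 - 58*w + 21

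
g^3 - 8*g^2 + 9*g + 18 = (g - 6)*(g - 3)*(g + 1)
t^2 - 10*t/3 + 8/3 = (t - 2)*(t - 4/3)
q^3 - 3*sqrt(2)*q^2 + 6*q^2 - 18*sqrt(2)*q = q*(q + 6)*(q - 3*sqrt(2))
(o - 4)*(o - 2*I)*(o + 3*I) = o^3 - 4*o^2 + I*o^2 + 6*o - 4*I*o - 24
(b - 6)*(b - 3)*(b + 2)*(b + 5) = b^4 - 2*b^3 - 35*b^2 + 36*b + 180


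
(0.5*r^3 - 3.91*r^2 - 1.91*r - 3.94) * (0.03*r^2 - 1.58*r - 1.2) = 0.015*r^5 - 0.9073*r^4 + 5.5205*r^3 + 7.5916*r^2 + 8.5172*r + 4.728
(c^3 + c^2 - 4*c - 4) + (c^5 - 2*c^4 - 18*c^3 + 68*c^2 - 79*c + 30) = c^5 - 2*c^4 - 17*c^3 + 69*c^2 - 83*c + 26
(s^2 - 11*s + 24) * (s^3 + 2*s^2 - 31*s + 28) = s^5 - 9*s^4 - 29*s^3 + 417*s^2 - 1052*s + 672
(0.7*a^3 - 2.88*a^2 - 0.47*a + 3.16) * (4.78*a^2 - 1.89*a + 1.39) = 3.346*a^5 - 15.0894*a^4 + 4.1696*a^3 + 11.9899*a^2 - 6.6257*a + 4.3924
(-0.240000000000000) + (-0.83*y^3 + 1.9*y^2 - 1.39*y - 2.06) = -0.83*y^3 + 1.9*y^2 - 1.39*y - 2.3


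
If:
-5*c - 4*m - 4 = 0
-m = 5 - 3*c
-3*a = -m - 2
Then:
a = -1/17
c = 16/17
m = -37/17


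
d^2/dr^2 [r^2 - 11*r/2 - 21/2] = 2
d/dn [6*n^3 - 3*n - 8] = 18*n^2 - 3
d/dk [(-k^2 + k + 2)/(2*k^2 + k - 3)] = (-3*k^2 - 2*k - 5)/(4*k^4 + 4*k^3 - 11*k^2 - 6*k + 9)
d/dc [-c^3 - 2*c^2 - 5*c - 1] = -3*c^2 - 4*c - 5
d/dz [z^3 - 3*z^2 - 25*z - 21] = 3*z^2 - 6*z - 25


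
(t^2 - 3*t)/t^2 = (t - 3)/t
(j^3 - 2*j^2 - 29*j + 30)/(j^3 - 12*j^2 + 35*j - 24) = (j^2 - j - 30)/(j^2 - 11*j + 24)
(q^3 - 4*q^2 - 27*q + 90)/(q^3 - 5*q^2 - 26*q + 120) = (q - 3)/(q - 4)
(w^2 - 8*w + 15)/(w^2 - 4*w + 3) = (w - 5)/(w - 1)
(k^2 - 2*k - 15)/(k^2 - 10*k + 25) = (k + 3)/(k - 5)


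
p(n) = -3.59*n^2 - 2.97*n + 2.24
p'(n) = -7.18*n - 2.97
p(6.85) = -186.56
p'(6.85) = -52.15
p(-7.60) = -182.55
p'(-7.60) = 51.60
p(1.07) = -5.05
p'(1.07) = -10.65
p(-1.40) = -0.64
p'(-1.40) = 7.08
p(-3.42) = -29.59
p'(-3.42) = 21.59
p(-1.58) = -2.03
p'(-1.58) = 8.37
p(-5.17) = -78.36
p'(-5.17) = 34.15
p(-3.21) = -25.22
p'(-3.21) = 20.08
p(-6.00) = -109.18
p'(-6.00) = 40.11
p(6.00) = -144.82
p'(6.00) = -46.05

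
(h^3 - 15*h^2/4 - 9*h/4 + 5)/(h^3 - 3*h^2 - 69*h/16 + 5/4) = 4*(h - 1)/(4*h - 1)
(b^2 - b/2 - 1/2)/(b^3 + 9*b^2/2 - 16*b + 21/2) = (2*b + 1)/(2*b^2 + 11*b - 21)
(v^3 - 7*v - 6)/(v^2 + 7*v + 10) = (v^2 - 2*v - 3)/(v + 5)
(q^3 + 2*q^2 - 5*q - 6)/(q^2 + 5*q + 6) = (q^2 - q - 2)/(q + 2)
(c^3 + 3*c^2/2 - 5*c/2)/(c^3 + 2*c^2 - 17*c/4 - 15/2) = 2*c*(c - 1)/(2*c^2 - c - 6)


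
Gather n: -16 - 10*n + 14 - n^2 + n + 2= -n^2 - 9*n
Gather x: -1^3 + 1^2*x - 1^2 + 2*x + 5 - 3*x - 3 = 0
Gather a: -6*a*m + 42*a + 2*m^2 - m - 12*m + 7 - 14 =a*(42 - 6*m) + 2*m^2 - 13*m - 7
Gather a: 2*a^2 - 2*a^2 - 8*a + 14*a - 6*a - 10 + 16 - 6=0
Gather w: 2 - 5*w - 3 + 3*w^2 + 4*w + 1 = 3*w^2 - w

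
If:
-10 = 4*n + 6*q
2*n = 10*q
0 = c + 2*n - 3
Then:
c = 89/13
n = -25/13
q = -5/13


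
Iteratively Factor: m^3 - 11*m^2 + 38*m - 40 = (m - 5)*(m^2 - 6*m + 8) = (m - 5)*(m - 4)*(m - 2)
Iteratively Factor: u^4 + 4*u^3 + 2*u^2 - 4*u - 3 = (u - 1)*(u^3 + 5*u^2 + 7*u + 3) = (u - 1)*(u + 1)*(u^2 + 4*u + 3) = (u - 1)*(u + 1)^2*(u + 3)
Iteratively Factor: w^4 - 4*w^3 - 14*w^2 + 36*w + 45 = (w + 1)*(w^3 - 5*w^2 - 9*w + 45) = (w - 3)*(w + 1)*(w^2 - 2*w - 15) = (w - 5)*(w - 3)*(w + 1)*(w + 3)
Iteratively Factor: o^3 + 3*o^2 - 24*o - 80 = (o - 5)*(o^2 + 8*o + 16) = (o - 5)*(o + 4)*(o + 4)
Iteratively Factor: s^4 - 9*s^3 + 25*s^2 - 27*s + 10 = (s - 5)*(s^3 - 4*s^2 + 5*s - 2) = (s - 5)*(s - 1)*(s^2 - 3*s + 2) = (s - 5)*(s - 2)*(s - 1)*(s - 1)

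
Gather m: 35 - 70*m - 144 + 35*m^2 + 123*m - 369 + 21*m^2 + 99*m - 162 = 56*m^2 + 152*m - 640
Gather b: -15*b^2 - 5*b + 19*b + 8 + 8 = -15*b^2 + 14*b + 16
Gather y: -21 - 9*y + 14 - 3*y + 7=-12*y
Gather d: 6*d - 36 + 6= 6*d - 30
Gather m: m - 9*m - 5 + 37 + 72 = 104 - 8*m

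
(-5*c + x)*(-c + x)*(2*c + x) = 10*c^3 - 7*c^2*x - 4*c*x^2 + x^3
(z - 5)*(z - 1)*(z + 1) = z^3 - 5*z^2 - z + 5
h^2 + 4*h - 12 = (h - 2)*(h + 6)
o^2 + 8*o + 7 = (o + 1)*(o + 7)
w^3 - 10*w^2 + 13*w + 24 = (w - 8)*(w - 3)*(w + 1)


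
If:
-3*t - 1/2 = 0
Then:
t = -1/6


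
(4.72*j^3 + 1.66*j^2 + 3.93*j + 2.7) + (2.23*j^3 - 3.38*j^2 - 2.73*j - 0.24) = 6.95*j^3 - 1.72*j^2 + 1.2*j + 2.46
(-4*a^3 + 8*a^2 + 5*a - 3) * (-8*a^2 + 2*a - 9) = 32*a^5 - 72*a^4 + 12*a^3 - 38*a^2 - 51*a + 27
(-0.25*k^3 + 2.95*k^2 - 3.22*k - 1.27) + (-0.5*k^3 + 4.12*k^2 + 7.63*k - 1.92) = -0.75*k^3 + 7.07*k^2 + 4.41*k - 3.19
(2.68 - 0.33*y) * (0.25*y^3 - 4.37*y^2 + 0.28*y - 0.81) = -0.0825*y^4 + 2.1121*y^3 - 11.804*y^2 + 1.0177*y - 2.1708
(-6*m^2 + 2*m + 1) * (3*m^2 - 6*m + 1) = -18*m^4 + 42*m^3 - 15*m^2 - 4*m + 1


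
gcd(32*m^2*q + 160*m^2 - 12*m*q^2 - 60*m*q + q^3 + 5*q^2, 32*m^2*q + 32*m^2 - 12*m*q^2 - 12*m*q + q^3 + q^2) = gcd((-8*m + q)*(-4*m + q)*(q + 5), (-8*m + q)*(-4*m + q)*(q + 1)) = 32*m^2 - 12*m*q + q^2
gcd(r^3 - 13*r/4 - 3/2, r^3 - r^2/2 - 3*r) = r^2 - r/2 - 3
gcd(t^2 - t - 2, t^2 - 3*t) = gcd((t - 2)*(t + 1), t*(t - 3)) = 1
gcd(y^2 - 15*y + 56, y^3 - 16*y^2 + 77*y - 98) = y - 7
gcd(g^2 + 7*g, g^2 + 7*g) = g^2 + 7*g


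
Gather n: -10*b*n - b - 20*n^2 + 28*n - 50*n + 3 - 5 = -b - 20*n^2 + n*(-10*b - 22) - 2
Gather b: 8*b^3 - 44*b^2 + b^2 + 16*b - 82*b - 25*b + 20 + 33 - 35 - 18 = 8*b^3 - 43*b^2 - 91*b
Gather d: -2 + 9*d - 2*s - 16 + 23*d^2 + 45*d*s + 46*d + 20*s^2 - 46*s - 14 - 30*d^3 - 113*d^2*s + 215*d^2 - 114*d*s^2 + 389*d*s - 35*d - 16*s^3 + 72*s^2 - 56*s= -30*d^3 + d^2*(238 - 113*s) + d*(-114*s^2 + 434*s + 20) - 16*s^3 + 92*s^2 - 104*s - 32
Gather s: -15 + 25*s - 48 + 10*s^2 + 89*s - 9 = 10*s^2 + 114*s - 72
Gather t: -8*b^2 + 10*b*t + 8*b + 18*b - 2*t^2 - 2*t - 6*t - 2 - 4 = -8*b^2 + 26*b - 2*t^2 + t*(10*b - 8) - 6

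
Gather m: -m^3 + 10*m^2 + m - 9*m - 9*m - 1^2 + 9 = -m^3 + 10*m^2 - 17*m + 8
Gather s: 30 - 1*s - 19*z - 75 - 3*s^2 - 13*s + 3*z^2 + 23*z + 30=-3*s^2 - 14*s + 3*z^2 + 4*z - 15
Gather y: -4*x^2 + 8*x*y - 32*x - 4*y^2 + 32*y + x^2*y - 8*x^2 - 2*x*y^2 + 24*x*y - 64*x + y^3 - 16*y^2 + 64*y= -12*x^2 - 96*x + y^3 + y^2*(-2*x - 20) + y*(x^2 + 32*x + 96)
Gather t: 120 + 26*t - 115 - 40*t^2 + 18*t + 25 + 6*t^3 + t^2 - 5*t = 6*t^3 - 39*t^2 + 39*t + 30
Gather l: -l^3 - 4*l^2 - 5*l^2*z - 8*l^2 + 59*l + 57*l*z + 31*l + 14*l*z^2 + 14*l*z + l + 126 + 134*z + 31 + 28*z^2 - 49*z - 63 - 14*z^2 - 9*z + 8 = -l^3 + l^2*(-5*z - 12) + l*(14*z^2 + 71*z + 91) + 14*z^2 + 76*z + 102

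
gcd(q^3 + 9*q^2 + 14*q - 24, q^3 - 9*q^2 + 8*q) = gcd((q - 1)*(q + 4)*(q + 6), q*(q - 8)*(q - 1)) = q - 1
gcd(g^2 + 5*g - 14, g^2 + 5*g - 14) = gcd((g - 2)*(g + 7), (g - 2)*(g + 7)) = g^2 + 5*g - 14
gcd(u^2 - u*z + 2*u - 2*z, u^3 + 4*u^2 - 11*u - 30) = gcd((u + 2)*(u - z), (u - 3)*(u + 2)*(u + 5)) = u + 2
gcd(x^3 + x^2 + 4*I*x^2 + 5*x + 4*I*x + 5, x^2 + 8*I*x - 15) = x + 5*I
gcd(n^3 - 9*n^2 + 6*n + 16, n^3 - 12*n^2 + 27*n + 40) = n^2 - 7*n - 8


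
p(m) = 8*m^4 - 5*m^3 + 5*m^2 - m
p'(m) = 32*m^3 - 15*m^2 + 10*m - 1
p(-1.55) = 78.36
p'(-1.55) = -171.70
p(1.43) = 27.63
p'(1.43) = 76.20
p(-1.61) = 89.19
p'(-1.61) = -189.53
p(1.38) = 24.02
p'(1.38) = 68.33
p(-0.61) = 4.71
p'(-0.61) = -19.94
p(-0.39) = 1.63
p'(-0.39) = -9.08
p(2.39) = 218.94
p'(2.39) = 374.08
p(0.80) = 3.12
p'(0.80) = 13.78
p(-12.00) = 175260.00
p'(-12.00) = -57577.00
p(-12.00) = 175260.00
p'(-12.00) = -57577.00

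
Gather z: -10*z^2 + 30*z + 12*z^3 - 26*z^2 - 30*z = 12*z^3 - 36*z^2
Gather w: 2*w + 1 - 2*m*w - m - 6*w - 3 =-m + w*(-2*m - 4) - 2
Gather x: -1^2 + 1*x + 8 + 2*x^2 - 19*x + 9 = 2*x^2 - 18*x + 16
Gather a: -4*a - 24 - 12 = -4*a - 36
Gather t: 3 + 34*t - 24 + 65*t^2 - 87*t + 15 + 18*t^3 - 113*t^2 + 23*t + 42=18*t^3 - 48*t^2 - 30*t + 36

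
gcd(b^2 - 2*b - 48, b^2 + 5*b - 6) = b + 6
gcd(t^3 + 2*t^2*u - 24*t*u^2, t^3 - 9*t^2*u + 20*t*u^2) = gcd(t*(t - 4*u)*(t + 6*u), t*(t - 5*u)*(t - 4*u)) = t^2 - 4*t*u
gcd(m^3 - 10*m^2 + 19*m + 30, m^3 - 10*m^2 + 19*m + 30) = m^3 - 10*m^2 + 19*m + 30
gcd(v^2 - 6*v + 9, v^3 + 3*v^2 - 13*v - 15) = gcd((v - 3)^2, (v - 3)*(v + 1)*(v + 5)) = v - 3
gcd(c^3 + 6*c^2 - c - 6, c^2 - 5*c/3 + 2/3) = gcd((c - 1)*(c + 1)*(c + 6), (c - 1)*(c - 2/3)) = c - 1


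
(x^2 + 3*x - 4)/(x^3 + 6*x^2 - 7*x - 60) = (x - 1)/(x^2 + 2*x - 15)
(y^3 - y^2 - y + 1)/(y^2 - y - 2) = (y^2 - 2*y + 1)/(y - 2)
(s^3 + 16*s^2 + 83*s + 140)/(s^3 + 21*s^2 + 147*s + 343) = (s^2 + 9*s + 20)/(s^2 + 14*s + 49)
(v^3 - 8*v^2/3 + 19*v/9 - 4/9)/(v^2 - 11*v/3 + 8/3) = (9*v^2 - 15*v + 4)/(3*(3*v - 8))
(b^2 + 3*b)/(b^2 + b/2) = 2*(b + 3)/(2*b + 1)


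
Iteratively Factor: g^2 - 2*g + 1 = (g - 1)*(g - 1)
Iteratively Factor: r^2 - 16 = (r - 4)*(r + 4)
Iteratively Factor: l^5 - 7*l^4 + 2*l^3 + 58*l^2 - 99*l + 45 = (l - 1)*(l^4 - 6*l^3 - 4*l^2 + 54*l - 45) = (l - 1)^2*(l^3 - 5*l^2 - 9*l + 45) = (l - 5)*(l - 1)^2*(l^2 - 9) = (l - 5)*(l - 1)^2*(l + 3)*(l - 3)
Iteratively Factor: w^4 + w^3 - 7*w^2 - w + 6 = (w - 1)*(w^3 + 2*w^2 - 5*w - 6) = (w - 1)*(w + 3)*(w^2 - w - 2) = (w - 2)*(w - 1)*(w + 3)*(w + 1)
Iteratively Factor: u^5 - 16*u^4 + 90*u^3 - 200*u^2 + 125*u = (u - 5)*(u^4 - 11*u^3 + 35*u^2 - 25*u) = (u - 5)^2*(u^3 - 6*u^2 + 5*u) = (u - 5)^3*(u^2 - u) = (u - 5)^3*(u - 1)*(u)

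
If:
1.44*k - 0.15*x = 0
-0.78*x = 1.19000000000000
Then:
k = -0.16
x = -1.53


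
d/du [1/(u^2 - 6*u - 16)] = 2*(3 - u)/(-u^2 + 6*u + 16)^2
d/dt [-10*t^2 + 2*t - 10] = 2 - 20*t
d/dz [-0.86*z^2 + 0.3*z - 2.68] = 0.3 - 1.72*z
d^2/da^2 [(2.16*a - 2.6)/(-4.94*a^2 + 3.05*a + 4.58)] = ((2.16*a - 2.6)*(9.88*a - 3.05)*(19.76*a - 6.1) + (64.0224*a - 38.864)*(-4.94*a^2 + 3.05*a + 4.58))/(-4.94*a^2 + 3.05*a + 4.58)^3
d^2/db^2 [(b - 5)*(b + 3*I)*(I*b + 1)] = 6*I*b - 4 - 10*I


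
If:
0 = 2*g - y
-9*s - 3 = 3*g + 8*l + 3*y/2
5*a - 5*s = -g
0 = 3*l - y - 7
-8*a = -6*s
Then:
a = -195/278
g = -325/278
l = 216/139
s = -130/139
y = -325/139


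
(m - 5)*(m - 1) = m^2 - 6*m + 5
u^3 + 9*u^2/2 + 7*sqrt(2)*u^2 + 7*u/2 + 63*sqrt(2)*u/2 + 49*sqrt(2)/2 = (u + 1)*(u + 7/2)*(u + 7*sqrt(2))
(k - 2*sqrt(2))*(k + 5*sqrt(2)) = k^2 + 3*sqrt(2)*k - 20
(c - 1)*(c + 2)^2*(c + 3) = c^4 + 6*c^3 + 9*c^2 - 4*c - 12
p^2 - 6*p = p*(p - 6)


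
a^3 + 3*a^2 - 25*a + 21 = (a - 3)*(a - 1)*(a + 7)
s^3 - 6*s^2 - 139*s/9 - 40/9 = (s - 8)*(s + 1/3)*(s + 5/3)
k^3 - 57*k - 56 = (k - 8)*(k + 1)*(k + 7)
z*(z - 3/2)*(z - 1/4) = z^3 - 7*z^2/4 + 3*z/8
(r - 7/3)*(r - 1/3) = r^2 - 8*r/3 + 7/9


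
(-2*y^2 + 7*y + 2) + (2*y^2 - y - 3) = 6*y - 1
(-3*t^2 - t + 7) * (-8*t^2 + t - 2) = 24*t^4 + 5*t^3 - 51*t^2 + 9*t - 14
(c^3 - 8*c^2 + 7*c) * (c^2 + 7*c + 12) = c^5 - c^4 - 37*c^3 - 47*c^2 + 84*c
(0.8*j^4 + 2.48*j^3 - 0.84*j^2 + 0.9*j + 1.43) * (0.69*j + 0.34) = 0.552*j^5 + 1.9832*j^4 + 0.2636*j^3 + 0.3354*j^2 + 1.2927*j + 0.4862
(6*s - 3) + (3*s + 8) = 9*s + 5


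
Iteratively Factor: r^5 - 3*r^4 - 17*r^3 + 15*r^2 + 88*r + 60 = (r - 5)*(r^4 + 2*r^3 - 7*r^2 - 20*r - 12) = (r - 5)*(r + 2)*(r^3 - 7*r - 6) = (r - 5)*(r + 2)^2*(r^2 - 2*r - 3) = (r - 5)*(r + 1)*(r + 2)^2*(r - 3)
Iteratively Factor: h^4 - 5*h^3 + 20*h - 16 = (h - 4)*(h^3 - h^2 - 4*h + 4) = (h - 4)*(h - 1)*(h^2 - 4) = (h - 4)*(h - 1)*(h + 2)*(h - 2)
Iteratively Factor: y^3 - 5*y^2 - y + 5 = (y - 5)*(y^2 - 1) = (y - 5)*(y - 1)*(y + 1)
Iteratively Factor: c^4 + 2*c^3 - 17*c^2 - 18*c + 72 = (c - 2)*(c^3 + 4*c^2 - 9*c - 36) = (c - 3)*(c - 2)*(c^2 + 7*c + 12) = (c - 3)*(c - 2)*(c + 4)*(c + 3)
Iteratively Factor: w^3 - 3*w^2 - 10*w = (w - 5)*(w^2 + 2*w) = w*(w - 5)*(w + 2)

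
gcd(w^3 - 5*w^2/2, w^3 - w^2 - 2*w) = w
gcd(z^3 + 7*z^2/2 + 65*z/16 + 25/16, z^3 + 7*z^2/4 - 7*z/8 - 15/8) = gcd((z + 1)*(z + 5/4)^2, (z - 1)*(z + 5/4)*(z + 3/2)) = z + 5/4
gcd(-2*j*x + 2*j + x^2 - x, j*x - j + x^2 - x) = x - 1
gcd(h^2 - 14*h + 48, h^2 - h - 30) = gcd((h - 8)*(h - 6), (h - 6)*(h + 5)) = h - 6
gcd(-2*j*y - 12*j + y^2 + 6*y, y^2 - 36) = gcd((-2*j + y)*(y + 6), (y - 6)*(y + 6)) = y + 6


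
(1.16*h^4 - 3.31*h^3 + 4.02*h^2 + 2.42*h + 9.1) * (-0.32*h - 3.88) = -0.3712*h^5 - 3.4416*h^4 + 11.5564*h^3 - 16.372*h^2 - 12.3016*h - 35.308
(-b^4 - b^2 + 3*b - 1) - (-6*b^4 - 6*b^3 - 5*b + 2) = 5*b^4 + 6*b^3 - b^2 + 8*b - 3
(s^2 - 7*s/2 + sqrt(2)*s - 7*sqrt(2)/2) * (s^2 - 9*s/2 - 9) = s^4 - 8*s^3 + sqrt(2)*s^3 - 8*sqrt(2)*s^2 + 27*s^2/4 + 27*sqrt(2)*s/4 + 63*s/2 + 63*sqrt(2)/2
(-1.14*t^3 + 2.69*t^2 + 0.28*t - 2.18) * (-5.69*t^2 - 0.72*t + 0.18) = 6.4866*t^5 - 14.4853*t^4 - 3.7352*t^3 + 12.6868*t^2 + 1.62*t - 0.3924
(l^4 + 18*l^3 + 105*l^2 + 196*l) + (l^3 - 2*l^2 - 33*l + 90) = l^4 + 19*l^3 + 103*l^2 + 163*l + 90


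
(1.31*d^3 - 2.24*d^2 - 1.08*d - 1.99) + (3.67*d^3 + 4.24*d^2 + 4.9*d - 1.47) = 4.98*d^3 + 2.0*d^2 + 3.82*d - 3.46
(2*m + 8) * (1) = 2*m + 8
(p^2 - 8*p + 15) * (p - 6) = p^3 - 14*p^2 + 63*p - 90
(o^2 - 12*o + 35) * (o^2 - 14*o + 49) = o^4 - 26*o^3 + 252*o^2 - 1078*o + 1715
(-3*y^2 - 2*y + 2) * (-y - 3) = 3*y^3 + 11*y^2 + 4*y - 6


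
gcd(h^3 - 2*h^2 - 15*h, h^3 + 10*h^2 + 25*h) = h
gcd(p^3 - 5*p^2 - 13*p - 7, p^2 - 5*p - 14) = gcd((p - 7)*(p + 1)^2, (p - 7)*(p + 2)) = p - 7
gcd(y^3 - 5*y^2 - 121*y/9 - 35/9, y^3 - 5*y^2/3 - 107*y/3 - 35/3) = y^2 - 20*y/3 - 7/3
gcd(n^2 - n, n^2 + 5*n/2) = n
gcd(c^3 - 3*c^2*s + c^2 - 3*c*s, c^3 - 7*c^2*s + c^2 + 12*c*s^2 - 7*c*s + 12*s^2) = -c^2 + 3*c*s - c + 3*s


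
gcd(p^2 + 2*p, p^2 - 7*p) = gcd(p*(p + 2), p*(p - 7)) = p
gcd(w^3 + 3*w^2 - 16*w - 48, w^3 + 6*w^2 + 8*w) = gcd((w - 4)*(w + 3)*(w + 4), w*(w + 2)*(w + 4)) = w + 4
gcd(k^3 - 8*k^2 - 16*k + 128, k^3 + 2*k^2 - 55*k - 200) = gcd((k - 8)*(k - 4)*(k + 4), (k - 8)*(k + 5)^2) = k - 8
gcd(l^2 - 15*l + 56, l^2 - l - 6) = 1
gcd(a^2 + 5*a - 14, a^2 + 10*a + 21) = a + 7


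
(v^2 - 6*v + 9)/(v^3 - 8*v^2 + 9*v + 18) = (v - 3)/(v^2 - 5*v - 6)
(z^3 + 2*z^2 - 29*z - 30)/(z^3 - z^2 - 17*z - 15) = (z + 6)/(z + 3)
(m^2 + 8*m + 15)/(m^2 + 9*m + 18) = (m + 5)/(m + 6)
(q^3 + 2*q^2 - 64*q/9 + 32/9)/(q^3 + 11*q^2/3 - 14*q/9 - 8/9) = (3*q - 4)/(3*q + 1)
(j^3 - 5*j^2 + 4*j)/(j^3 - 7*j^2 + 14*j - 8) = j/(j - 2)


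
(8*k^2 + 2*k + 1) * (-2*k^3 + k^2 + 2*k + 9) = -16*k^5 + 4*k^4 + 16*k^3 + 77*k^2 + 20*k + 9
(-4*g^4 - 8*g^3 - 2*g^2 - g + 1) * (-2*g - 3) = 8*g^5 + 28*g^4 + 28*g^3 + 8*g^2 + g - 3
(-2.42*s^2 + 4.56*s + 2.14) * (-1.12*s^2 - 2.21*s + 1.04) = 2.7104*s^4 + 0.241*s^3 - 14.9912*s^2 + 0.0129999999999999*s + 2.2256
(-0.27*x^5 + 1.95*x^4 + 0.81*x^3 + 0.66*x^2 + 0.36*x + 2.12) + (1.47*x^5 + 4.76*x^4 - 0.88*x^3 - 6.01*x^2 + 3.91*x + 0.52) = 1.2*x^5 + 6.71*x^4 - 0.07*x^3 - 5.35*x^2 + 4.27*x + 2.64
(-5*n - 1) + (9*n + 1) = 4*n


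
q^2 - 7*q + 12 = (q - 4)*(q - 3)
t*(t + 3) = t^2 + 3*t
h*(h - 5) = h^2 - 5*h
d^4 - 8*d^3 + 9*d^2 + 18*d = d*(d - 6)*(d - 3)*(d + 1)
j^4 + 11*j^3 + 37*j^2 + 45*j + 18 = (j + 1)^2*(j + 3)*(j + 6)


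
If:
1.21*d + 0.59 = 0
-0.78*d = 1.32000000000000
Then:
No Solution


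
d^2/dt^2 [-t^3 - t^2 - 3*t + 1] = -6*t - 2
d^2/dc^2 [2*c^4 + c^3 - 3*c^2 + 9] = 24*c^2 + 6*c - 6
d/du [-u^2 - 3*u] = -2*u - 3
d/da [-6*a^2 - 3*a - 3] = -12*a - 3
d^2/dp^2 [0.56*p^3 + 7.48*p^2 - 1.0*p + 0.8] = 3.36*p + 14.96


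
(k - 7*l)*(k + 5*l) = k^2 - 2*k*l - 35*l^2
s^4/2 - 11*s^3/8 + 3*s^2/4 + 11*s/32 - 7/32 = (s/2 + 1/4)*(s - 7/4)*(s - 1)*(s - 1/2)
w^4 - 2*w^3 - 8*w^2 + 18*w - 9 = (w - 3)*(w - 1)^2*(w + 3)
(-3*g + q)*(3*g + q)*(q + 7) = -9*g^2*q - 63*g^2 + q^3 + 7*q^2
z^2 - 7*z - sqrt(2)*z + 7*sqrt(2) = (z - 7)*(z - sqrt(2))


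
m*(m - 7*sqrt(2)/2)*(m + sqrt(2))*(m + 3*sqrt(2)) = m^4 + sqrt(2)*m^3/2 - 22*m^2 - 21*sqrt(2)*m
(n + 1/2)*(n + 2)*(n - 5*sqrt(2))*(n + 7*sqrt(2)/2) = n^4 - 3*sqrt(2)*n^3/2 + 5*n^3/2 - 34*n^2 - 15*sqrt(2)*n^2/4 - 175*n/2 - 3*sqrt(2)*n/2 - 35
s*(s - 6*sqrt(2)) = s^2 - 6*sqrt(2)*s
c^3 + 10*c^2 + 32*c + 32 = (c + 2)*(c + 4)^2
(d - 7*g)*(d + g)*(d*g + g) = d^3*g - 6*d^2*g^2 + d^2*g - 7*d*g^3 - 6*d*g^2 - 7*g^3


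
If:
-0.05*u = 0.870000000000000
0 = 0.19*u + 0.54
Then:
No Solution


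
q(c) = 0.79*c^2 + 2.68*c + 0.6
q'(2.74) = 7.01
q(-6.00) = 12.96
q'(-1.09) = 0.96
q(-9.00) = 40.47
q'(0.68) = 3.75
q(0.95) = 3.86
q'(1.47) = 5.00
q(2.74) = 13.87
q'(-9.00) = -11.54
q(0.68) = 2.79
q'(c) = 1.58*c + 2.68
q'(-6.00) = -6.80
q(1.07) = 4.37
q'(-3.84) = -3.39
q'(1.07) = 4.37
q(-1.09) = -1.38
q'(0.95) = 4.18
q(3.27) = 17.81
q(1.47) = 6.25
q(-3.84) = 1.96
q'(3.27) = 7.85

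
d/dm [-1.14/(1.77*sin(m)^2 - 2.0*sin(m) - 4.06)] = (4.0356*sin(m) - 2.28)*cos(m)/(-1.77*sin(m)^2 + 2.0*sin(m) + 4.06)^2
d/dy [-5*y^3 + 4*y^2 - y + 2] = -15*y^2 + 8*y - 1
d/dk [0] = 0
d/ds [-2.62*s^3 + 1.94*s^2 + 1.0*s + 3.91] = -7.86*s^2 + 3.88*s + 1.0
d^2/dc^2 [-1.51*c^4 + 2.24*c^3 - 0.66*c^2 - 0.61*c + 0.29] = -18.12*c^2 + 13.44*c - 1.32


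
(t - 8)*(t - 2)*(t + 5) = t^3 - 5*t^2 - 34*t + 80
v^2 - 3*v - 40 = (v - 8)*(v + 5)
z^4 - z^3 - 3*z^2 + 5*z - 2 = (z - 1)^3*(z + 2)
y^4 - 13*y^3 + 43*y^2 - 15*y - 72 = (y - 8)*(y - 3)^2*(y + 1)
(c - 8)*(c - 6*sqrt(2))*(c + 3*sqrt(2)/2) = c^3 - 8*c^2 - 9*sqrt(2)*c^2/2 - 18*c + 36*sqrt(2)*c + 144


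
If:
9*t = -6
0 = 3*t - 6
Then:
No Solution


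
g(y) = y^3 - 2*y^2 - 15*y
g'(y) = 3*y^2 - 4*y - 15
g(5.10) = 4.13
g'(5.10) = 42.63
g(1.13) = -18.06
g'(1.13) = -15.69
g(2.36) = -33.39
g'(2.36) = -7.73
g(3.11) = -35.91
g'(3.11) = 1.58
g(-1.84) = 14.60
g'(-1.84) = 2.52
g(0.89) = -14.23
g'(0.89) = -16.18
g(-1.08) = 12.61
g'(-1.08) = -7.18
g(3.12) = -35.90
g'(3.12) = 1.72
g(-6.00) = -198.00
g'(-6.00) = 117.00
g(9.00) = 432.00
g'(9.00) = 192.00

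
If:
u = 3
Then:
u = 3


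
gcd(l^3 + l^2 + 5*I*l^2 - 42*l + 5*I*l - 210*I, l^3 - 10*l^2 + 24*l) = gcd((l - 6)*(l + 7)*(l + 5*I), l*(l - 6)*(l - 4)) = l - 6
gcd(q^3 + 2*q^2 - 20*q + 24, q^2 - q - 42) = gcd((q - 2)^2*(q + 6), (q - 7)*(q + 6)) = q + 6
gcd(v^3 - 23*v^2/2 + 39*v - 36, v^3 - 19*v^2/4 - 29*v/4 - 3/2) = v - 6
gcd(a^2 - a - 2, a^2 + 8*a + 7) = a + 1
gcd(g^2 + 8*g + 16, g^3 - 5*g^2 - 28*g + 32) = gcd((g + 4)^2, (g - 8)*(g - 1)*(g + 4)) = g + 4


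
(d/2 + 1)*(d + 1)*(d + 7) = d^3/2 + 5*d^2 + 23*d/2 + 7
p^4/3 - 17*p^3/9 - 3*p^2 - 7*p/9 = p*(p/3 + 1/3)*(p - 7)*(p + 1/3)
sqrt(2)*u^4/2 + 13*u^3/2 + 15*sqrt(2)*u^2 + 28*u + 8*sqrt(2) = (u/2 + sqrt(2))*(u + 2*sqrt(2))^2*(sqrt(2)*u + 1)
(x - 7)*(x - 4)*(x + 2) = x^3 - 9*x^2 + 6*x + 56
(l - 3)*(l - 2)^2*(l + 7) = l^4 - 33*l^2 + 100*l - 84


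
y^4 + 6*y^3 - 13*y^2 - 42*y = y*(y - 3)*(y + 2)*(y + 7)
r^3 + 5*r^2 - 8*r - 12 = (r - 2)*(r + 1)*(r + 6)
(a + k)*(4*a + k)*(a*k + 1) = 4*a^3*k + 5*a^2*k^2 + 4*a^2 + a*k^3 + 5*a*k + k^2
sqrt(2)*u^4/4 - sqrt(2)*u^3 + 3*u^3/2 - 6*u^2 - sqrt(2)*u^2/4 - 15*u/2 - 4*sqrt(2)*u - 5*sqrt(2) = (u/2 + sqrt(2)/2)*(u - 5)*(u + 2*sqrt(2))*(sqrt(2)*u/2 + sqrt(2)/2)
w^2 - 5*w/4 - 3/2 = (w - 2)*(w + 3/4)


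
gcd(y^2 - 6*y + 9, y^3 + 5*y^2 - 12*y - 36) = y - 3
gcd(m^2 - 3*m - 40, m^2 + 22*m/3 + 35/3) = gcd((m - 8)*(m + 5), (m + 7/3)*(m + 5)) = m + 5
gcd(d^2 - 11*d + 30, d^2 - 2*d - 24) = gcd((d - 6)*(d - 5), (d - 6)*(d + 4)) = d - 6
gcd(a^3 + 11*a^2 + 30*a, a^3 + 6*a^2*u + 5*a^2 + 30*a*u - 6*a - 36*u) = a + 6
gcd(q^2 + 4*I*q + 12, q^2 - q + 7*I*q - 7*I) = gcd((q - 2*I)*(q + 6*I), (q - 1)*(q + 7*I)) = 1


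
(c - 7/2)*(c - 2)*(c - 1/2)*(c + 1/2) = c^4 - 11*c^3/2 + 27*c^2/4 + 11*c/8 - 7/4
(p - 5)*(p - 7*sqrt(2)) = p^2 - 7*sqrt(2)*p - 5*p + 35*sqrt(2)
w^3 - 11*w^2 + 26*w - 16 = (w - 8)*(w - 2)*(w - 1)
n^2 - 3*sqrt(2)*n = n*(n - 3*sqrt(2))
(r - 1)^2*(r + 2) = r^3 - 3*r + 2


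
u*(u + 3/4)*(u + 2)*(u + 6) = u^4 + 35*u^3/4 + 18*u^2 + 9*u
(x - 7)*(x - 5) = x^2 - 12*x + 35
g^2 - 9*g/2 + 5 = (g - 5/2)*(g - 2)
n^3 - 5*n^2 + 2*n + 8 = (n - 4)*(n - 2)*(n + 1)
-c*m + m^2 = m*(-c + m)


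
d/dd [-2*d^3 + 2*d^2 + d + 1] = -6*d^2 + 4*d + 1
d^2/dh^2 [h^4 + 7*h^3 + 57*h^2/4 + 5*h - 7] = 12*h^2 + 42*h + 57/2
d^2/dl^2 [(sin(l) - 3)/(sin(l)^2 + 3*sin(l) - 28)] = (-sin(l)^5 + 15*sin(l)^4 - 139*sin(l)^3 + 261*sin(l)^2 - 418*sin(l) - 54)/(sin(l)^2 + 3*sin(l) - 28)^3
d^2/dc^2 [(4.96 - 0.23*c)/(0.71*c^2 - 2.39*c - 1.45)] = ((0.23*c - 4.96)*(1.42*c - 2.39)*(2.84*c - 4.78) + (0.9798*c - 8.1426)*(-0.71*c^2 + 2.39*c + 1.45))/(-0.71*c^2 + 2.39*c + 1.45)^3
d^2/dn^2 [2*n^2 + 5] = 4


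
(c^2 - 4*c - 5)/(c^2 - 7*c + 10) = (c + 1)/(c - 2)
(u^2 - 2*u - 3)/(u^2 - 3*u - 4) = (u - 3)/(u - 4)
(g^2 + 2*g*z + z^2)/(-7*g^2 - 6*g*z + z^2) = (g + z)/(-7*g + z)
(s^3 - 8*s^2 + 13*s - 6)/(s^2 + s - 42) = (s^2 - 2*s + 1)/(s + 7)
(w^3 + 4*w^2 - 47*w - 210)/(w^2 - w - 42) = w + 5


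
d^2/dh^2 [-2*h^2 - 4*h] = -4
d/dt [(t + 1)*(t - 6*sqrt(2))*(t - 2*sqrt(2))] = 3*t^2 - 16*sqrt(2)*t + 2*t - 8*sqrt(2) + 24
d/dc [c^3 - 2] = 3*c^2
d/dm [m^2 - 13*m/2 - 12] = 2*m - 13/2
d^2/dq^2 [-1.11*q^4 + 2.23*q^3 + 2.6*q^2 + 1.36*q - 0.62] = -13.32*q^2 + 13.38*q + 5.2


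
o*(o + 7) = o^2 + 7*o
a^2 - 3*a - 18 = (a - 6)*(a + 3)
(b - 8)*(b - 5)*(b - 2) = b^3 - 15*b^2 + 66*b - 80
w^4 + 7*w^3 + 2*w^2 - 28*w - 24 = (w - 2)*(w + 1)*(w + 2)*(w + 6)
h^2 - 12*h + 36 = (h - 6)^2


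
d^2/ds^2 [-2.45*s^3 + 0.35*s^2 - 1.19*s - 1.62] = 0.7 - 14.7*s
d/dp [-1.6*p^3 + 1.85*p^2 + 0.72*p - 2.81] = -4.8*p^2 + 3.7*p + 0.72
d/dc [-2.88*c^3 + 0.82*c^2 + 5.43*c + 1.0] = -8.64*c^2 + 1.64*c + 5.43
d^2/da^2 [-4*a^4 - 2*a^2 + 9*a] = -48*a^2 - 4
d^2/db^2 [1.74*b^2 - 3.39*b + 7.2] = 3.48000000000000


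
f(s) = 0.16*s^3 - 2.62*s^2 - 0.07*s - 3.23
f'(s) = 0.48*s^2 - 5.24*s - 0.07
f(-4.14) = -59.20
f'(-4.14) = 29.85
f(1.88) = -11.56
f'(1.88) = -8.22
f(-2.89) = -28.77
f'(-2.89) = 19.08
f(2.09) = -13.36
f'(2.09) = -8.92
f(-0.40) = -3.63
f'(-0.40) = 2.10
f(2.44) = -16.67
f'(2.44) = -10.00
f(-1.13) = -6.73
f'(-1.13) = 6.46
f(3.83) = -32.94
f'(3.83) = -13.10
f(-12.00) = -656.15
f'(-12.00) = 131.93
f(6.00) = -63.41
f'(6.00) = -14.23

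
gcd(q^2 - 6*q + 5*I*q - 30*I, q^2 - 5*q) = 1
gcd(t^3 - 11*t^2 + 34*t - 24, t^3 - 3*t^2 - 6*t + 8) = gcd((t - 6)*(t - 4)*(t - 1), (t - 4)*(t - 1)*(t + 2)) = t^2 - 5*t + 4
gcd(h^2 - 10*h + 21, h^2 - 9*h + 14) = h - 7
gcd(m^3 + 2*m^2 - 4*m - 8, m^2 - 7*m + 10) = m - 2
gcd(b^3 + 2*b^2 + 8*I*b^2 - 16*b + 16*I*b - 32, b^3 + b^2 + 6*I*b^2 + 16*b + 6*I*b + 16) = 1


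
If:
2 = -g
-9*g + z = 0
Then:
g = -2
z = -18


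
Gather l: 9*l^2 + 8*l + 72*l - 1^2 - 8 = 9*l^2 + 80*l - 9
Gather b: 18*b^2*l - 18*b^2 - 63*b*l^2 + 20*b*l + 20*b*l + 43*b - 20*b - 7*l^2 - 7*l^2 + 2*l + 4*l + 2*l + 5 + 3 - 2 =b^2*(18*l - 18) + b*(-63*l^2 + 40*l + 23) - 14*l^2 + 8*l + 6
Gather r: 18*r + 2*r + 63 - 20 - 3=20*r + 40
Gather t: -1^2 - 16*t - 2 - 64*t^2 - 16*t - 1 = -64*t^2 - 32*t - 4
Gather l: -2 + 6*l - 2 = 6*l - 4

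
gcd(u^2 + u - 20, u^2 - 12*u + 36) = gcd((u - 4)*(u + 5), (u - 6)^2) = 1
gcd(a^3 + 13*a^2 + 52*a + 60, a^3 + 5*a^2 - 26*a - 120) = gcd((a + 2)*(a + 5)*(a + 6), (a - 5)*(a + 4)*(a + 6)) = a + 6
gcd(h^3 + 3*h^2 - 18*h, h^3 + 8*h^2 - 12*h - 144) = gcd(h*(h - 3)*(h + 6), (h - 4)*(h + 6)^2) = h + 6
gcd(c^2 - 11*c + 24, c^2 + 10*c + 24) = 1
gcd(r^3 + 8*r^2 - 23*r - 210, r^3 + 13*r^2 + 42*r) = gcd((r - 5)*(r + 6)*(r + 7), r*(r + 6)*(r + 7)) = r^2 + 13*r + 42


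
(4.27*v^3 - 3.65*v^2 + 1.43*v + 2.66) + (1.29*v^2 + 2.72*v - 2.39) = 4.27*v^3 - 2.36*v^2 + 4.15*v + 0.27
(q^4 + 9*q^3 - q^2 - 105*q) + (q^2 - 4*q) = q^4 + 9*q^3 - 109*q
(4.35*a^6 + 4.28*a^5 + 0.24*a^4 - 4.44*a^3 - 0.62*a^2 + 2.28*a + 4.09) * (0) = 0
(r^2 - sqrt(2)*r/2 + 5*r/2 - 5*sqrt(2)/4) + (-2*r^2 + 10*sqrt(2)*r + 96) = -r^2 + 5*r/2 + 19*sqrt(2)*r/2 - 5*sqrt(2)/4 + 96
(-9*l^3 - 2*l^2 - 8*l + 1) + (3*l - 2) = -9*l^3 - 2*l^2 - 5*l - 1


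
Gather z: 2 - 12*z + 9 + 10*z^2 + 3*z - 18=10*z^2 - 9*z - 7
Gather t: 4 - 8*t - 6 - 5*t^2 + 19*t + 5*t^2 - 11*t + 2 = 0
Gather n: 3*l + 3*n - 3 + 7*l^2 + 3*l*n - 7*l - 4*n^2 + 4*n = 7*l^2 - 4*l - 4*n^2 + n*(3*l + 7) - 3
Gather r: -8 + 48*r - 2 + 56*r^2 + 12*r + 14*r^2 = 70*r^2 + 60*r - 10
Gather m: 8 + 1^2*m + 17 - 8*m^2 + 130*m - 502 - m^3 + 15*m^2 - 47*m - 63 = -m^3 + 7*m^2 + 84*m - 540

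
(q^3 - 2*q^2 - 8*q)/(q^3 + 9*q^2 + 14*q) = (q - 4)/(q + 7)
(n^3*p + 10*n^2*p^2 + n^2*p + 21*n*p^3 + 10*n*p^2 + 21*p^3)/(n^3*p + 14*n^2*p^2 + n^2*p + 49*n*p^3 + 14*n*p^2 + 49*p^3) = (n + 3*p)/(n + 7*p)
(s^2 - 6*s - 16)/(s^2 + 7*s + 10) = (s - 8)/(s + 5)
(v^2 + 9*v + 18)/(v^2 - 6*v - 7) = (v^2 + 9*v + 18)/(v^2 - 6*v - 7)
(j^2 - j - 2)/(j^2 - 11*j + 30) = (j^2 - j - 2)/(j^2 - 11*j + 30)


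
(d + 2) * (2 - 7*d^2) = -7*d^3 - 14*d^2 + 2*d + 4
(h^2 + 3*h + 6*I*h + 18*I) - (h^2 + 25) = 3*h + 6*I*h - 25 + 18*I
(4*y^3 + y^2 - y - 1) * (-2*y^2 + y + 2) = -8*y^5 + 2*y^4 + 11*y^3 + 3*y^2 - 3*y - 2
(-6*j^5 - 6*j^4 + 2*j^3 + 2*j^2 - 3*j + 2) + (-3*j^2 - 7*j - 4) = -6*j^5 - 6*j^4 + 2*j^3 - j^2 - 10*j - 2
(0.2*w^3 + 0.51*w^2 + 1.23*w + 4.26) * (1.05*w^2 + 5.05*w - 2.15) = 0.21*w^5 + 1.5455*w^4 + 3.437*w^3 + 9.588*w^2 + 18.8685*w - 9.159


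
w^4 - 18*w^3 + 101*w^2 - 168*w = w*(w - 8)*(w - 7)*(w - 3)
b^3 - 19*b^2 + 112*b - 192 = (b - 8)^2*(b - 3)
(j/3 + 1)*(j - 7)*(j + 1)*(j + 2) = j^4/3 - j^3/3 - 31*j^2/3 - 71*j/3 - 14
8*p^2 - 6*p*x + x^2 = (-4*p + x)*(-2*p + x)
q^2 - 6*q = q*(q - 6)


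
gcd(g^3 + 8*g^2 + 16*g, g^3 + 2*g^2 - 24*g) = g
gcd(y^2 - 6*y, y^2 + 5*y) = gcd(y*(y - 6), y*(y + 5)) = y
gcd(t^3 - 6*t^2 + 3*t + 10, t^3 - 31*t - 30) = t + 1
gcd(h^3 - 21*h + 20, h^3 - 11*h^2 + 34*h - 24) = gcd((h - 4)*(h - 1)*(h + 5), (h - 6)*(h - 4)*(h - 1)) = h^2 - 5*h + 4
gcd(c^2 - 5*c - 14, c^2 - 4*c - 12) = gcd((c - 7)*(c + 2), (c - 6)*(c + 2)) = c + 2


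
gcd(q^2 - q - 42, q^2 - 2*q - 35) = q - 7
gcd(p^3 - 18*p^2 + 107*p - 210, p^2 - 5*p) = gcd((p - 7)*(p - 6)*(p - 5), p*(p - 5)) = p - 5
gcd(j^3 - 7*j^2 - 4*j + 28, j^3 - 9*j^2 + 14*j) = j^2 - 9*j + 14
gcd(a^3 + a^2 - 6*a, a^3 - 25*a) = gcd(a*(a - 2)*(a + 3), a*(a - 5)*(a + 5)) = a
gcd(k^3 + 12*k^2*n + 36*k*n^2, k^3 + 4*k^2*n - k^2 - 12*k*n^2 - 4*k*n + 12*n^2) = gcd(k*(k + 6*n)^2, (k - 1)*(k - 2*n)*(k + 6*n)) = k + 6*n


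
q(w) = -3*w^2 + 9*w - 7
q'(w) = 9 - 6*w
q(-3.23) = -67.37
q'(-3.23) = 28.38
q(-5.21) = -135.32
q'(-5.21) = 40.26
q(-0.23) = -9.23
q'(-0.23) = 10.38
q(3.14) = -8.32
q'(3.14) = -9.84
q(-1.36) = -24.79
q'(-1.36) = 17.16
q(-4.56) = -110.42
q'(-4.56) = 36.36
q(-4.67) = -114.46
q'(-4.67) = 37.02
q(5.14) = -40.00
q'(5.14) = -21.84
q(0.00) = -7.00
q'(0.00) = 9.00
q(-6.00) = -169.00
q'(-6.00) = 45.00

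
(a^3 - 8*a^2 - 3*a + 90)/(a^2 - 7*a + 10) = (a^2 - 3*a - 18)/(a - 2)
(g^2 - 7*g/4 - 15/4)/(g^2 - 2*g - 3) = (g + 5/4)/(g + 1)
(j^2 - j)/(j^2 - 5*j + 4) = j/(j - 4)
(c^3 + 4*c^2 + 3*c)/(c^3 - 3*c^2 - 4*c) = (c + 3)/(c - 4)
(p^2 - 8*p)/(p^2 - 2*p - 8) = p*(8 - p)/(-p^2 + 2*p + 8)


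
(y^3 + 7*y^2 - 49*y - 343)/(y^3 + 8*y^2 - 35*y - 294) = (y - 7)/(y - 6)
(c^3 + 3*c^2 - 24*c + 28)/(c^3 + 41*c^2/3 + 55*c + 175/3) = 3*(c^2 - 4*c + 4)/(3*c^2 + 20*c + 25)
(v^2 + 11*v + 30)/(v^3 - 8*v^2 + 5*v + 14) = (v^2 + 11*v + 30)/(v^3 - 8*v^2 + 5*v + 14)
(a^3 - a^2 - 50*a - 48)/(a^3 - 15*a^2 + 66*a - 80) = (a^2 + 7*a + 6)/(a^2 - 7*a + 10)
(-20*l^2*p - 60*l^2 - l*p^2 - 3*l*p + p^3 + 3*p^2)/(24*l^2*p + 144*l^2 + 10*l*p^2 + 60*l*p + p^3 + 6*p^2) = (-5*l*p - 15*l + p^2 + 3*p)/(6*l*p + 36*l + p^2 + 6*p)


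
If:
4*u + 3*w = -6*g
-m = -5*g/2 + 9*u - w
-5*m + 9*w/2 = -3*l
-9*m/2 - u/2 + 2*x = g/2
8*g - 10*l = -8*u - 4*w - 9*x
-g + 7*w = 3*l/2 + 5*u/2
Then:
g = 0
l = 0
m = 0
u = 0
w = 0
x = 0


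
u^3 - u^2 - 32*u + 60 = (u - 5)*(u - 2)*(u + 6)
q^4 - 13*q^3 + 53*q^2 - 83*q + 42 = (q - 7)*(q - 3)*(q - 2)*(q - 1)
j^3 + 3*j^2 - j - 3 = (j - 1)*(j + 1)*(j + 3)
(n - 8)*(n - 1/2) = n^2 - 17*n/2 + 4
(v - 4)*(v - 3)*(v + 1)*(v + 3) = v^4 - 3*v^3 - 13*v^2 + 27*v + 36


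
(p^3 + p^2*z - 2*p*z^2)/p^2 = p + z - 2*z^2/p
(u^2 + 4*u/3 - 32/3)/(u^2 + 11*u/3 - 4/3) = (3*u - 8)/(3*u - 1)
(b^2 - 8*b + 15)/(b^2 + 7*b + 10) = (b^2 - 8*b + 15)/(b^2 + 7*b + 10)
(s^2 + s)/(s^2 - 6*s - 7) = s/(s - 7)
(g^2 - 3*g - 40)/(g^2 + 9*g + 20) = (g - 8)/(g + 4)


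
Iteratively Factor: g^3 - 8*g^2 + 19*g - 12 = (g - 3)*(g^2 - 5*g + 4) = (g - 3)*(g - 1)*(g - 4)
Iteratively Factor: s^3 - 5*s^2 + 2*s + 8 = (s - 4)*(s^2 - s - 2) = (s - 4)*(s + 1)*(s - 2)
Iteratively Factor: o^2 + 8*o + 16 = (o + 4)*(o + 4)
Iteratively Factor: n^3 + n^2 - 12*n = (n)*(n^2 + n - 12) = n*(n - 3)*(n + 4)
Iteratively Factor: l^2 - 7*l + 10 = (l - 2)*(l - 5)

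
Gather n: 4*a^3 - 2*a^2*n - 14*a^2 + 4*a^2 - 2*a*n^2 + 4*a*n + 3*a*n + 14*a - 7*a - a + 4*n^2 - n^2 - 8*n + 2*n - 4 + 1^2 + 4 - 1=4*a^3 - 10*a^2 + 6*a + n^2*(3 - 2*a) + n*(-2*a^2 + 7*a - 6)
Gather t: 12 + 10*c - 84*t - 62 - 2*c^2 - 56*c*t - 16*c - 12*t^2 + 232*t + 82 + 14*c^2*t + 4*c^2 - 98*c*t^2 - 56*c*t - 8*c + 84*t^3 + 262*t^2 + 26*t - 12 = 2*c^2 - 14*c + 84*t^3 + t^2*(250 - 98*c) + t*(14*c^2 - 112*c + 174) + 20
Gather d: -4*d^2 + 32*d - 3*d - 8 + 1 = -4*d^2 + 29*d - 7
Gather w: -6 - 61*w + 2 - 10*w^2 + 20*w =-10*w^2 - 41*w - 4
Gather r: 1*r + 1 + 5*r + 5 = 6*r + 6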